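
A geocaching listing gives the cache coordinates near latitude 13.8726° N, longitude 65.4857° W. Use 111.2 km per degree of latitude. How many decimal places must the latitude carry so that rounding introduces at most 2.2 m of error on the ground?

One degree of latitude covers 111200 m.
With N decimal places the half-ulp bound is 0.5·10⁻ᴺ°, or 0.5·10⁻ᴺ × 111200 m on the ground.
Setting 55600 × 10⁻ᴺ ≤ 2.2 gives 10ᴺ ≥ 2.527e+04, i.e. N ≥ 4.40.
So 5 decimal places suffice (0.556 m); 4 would allow up to 5.56 m.

5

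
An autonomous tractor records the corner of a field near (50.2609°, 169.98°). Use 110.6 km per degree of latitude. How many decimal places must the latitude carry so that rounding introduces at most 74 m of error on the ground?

3 decimal places

One degree of latitude covers 110600 m.
N decimal places → at most half a unit in the last place, 0.5 × 10⁻ᴺ° = 110600/2 × 10⁻ᴺ m.
Need 0.5 × 110600 × 10⁻ᴺ ≤ 74 → 10⁻ᴺ ≤ 1.338e-03, so N ≥ 2.87.
N = 2 would give 553 m (too coarse); N = 3 gives 55.3 m ≤ 74 m.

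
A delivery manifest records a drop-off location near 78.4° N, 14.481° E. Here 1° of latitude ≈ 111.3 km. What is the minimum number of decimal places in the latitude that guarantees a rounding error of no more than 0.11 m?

One degree of latitude covers 111300 m.
With N decimal places the half-ulp bound is 0.5·10⁻ᴺ°, or 0.5·10⁻ᴺ × 111300 m on the ground.
Need 0.5 × 111300 × 10⁻ᴺ ≤ 0.11 → 10⁻ᴺ ≤ 1.977e-06, so N ≥ 5.70.
N = 5 would give 0.556 m (too coarse); N = 6 gives 0.0556 m ≤ 0.11 m.

6 decimal places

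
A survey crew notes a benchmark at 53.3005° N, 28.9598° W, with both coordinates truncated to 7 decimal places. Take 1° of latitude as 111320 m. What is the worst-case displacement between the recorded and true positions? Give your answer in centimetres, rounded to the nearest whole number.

Truncating at 7 decimal places can drop up to a full unit in the last place, so each coordinate may be off by as much as 1e-07°.
North–south component: 1e-07° × 111320 = 0.011132 m.
East–west component at 53.3005°: 1e-07° × 111320 × cos 53.3005° ≈ 1e-07 × 66526.9 ≈ 0.00665269 m.
The two errors are perpendicular, so the maximum displacement is √(0.011132² + 0.00665269²) ≈ 0.0129684 m.
That is 0.0129684 m = 1.2968 cm.

1 centimetres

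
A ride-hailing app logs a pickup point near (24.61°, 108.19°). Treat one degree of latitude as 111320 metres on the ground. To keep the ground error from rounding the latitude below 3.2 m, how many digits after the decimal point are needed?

5 decimal places

One degree of latitude covers 111320 m.
With N decimal places the half-ulp bound is 0.5·10⁻ᴺ°, or 0.5·10⁻ᴺ × 111320 m on the ground.
Need 0.5 × 111320 × 10⁻ᴺ ≤ 3.2 → 10⁻ᴺ ≤ 5.749e-05, so N ≥ 4.24.
So 5 decimal places suffice (0.557 m); 4 would allow up to 5.57 m.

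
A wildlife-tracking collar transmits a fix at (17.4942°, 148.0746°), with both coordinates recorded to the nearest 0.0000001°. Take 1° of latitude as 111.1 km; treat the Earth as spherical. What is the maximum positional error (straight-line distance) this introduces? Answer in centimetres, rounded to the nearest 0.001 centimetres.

0.768 centimetres

Rounding to 7 decimal places leaves each coordinate within ±5e-08° of the true value.
N–S: 5e-08° × 111100 m/° = 0.005555 m.
E–W at 17.4942°: 5e-08° × 111100 × cos 17.4942° = 5e-08 × 111100 × 0.9537 ≈ 0.00529807 m.
Combining orthogonally: (0.005555² + 0.00529807²)^½ ≈ 0.00767643 m.
That is 0.00767643 m = 0.76764 cm.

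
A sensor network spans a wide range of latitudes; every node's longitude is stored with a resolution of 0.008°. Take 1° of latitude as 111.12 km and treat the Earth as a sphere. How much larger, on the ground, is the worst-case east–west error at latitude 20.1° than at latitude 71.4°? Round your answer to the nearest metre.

With a 0.008° grid the true value lies within half a step, ±0.008°/2 = ±0.004°, of the stored one.
Error at 20.1° = 0.004° × 111120 × cos 20.1° ≈ 444.48 × 0.9391 = 417.41 m.
Error at 71.4° = 0.004° × 111120 × cos 71.4° ≈ 444.48 × 0.3190 = 141.77 m.
So the lower-latitude error exceeds the higher by 417.41 − 141.77 = 275.64 m.

276 metres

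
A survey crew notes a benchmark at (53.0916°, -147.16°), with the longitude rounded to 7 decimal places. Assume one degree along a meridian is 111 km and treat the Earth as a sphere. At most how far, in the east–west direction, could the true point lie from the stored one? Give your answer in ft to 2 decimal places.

Rounding to 7 decimal places leaves the longitude within ±5e-08° of the true value.
One degree of longitude at 53.0916° is 111000 × cos 53.0916° ≈ 111000 × 0.6005 = 66659.7 m.
Maximum E–W displacement: 5e-08 × 66659.7 = 0.00333298 m.
Converting: 0.00333298 m × 3.2808 ft/m ≈ 0.010935 ft.

0.01 ft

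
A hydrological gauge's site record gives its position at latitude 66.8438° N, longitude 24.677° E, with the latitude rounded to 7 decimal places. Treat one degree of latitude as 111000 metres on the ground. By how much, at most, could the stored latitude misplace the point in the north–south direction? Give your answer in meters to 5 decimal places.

Rounding to 7 decimal places leaves the latitude within ±5e-08° of the true value.
So the N–S error is at most 5e-08 × 111000 = 0.00555 m.

0.00555 meters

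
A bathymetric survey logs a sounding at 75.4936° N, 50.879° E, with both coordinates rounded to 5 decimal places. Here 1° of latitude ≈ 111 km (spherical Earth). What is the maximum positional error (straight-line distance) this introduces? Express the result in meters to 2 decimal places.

Rounding to 5 decimal places leaves each coordinate within ±5e-06° of the true value.
North–south component: 5e-06° × 111000 = 0.555 m.
E–W at 75.4936°: 5e-06° × 111000 × cos 75.4936° = 5e-06 × 111000 × 0.2505 ≈ 0.139021 m.
Worst case both components are at the extreme and orthogonal: √(0.555² + 0.139021²) ≈ 0.572147 m.

0.57 meters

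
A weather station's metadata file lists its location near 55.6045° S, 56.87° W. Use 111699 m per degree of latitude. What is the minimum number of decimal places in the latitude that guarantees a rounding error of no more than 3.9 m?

5 decimal places

One degree of latitude covers 111699 m.
N decimal places → at most half a unit in the last place, 0.5 × 10⁻ᴺ° = 111699/2 × 10⁻ᴺ m.
Setting 55849.5 × 10⁻ᴺ ≤ 3.9 gives 10ᴺ ≥ 1.432e+04, i.e. N ≥ 4.16.
At 4 places the error can reach 5.58 m, but 5 places keeps it to 0.558 m.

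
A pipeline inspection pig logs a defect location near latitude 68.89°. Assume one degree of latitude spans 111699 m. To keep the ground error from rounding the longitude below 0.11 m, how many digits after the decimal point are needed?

6 decimal places

At 68.89° one degree of longitude covers 111699 × cos 68.89° ≈ 111699 × 0.3602 ≈ 40229.5 m.
With N decimal places the half-ulp bound is 0.5·10⁻ᴺ°, or 0.5·10⁻ᴺ × 40229.5 m on the ground.
Need 0.5 × 40229.5 × 10⁻ᴺ ≤ 0.11 → 10⁻ᴺ ≤ 5.469e-06, so N ≥ 5.26.
At 5 places the error can reach 0.201 m, but 6 places keeps it to 0.0201 m.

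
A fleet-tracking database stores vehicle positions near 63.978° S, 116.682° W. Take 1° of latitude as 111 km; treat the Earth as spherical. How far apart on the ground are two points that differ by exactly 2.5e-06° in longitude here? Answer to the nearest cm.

12 cm

At 63.978° a degree of longitude is 111000 × cos 63.978° ≈ 48697.5 m, so 2.5e-06° corresponds to 0.121744 m.
That is 0.121744 m = 12.174 cm.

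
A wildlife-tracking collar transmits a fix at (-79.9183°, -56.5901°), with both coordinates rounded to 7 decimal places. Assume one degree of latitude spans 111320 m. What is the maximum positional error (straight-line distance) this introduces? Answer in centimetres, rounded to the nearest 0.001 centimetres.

Rounding to 7 decimal places leaves each coordinate within ±5e-08° of the true value.
North–south component: 5e-08° × 111320 = 0.005566 m.
East–west component at 79.9183°: 5e-08° × 111320 × cos 79.9183° ≈ 5e-08 × 19486.8 ≈ 0.000974341 m.
Combining orthogonally: (0.005566² + 0.000974341²)^½ ≈ 0.00565064 m.
That is 0.00565064 m = 0.56506 cm.

0.565 centimetres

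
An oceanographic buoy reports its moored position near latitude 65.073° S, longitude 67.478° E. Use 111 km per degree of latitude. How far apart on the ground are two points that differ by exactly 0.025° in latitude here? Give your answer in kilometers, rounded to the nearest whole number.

0.025° × 111000 m/° = 2775 m.
That is 2775 m = 2.775 km.

3 kilometers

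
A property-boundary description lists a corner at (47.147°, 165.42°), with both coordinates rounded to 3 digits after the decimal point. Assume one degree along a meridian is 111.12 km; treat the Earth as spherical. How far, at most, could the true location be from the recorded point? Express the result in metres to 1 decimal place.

67.2 metres

Rounding to 3 decimal places leaves each coordinate within ±0.0005° of the true value.
Latitude error → 0.0005 × 111120 = 55.56 m along the meridian.
Longitude error → 0.0005 × 111120 × cos 47.147° = 0.0005 × 111120 × 0.6801 ≈ 37.7875 m.
Combining orthogonally: (55.56² + 37.7875²)^½ ≈ 67.1923 m.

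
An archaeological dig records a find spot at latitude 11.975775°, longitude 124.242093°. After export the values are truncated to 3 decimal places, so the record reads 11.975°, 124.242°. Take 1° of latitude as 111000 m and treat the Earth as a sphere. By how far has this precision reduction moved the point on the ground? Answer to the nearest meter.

Δlat = 11.975775 − 11.975 = +0.000775°; Δlon = 124.242093 − 124.242 = +0.000093°.
North–south shift: 0.000775 × 111000 = 86.025 m.
East–west at this latitude: 0.000093° × 111000 × cos 11.975° ≈ 0.000093 × 108584 = 10.0984 m.
Distance: √(86.025² + 10.0984²) ≈ 86.6157 m.

87 meters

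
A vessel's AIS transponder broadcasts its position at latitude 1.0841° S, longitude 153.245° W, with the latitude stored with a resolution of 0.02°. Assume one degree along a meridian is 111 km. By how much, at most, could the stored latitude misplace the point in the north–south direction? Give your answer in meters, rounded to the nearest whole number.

1110 meters

With a 0.02° grid the true value lies within half a step, ±0.02°/2 = ±0.01°, of the stored one.
North–south distance: 0.01° × 111000 m/° = 1110 m.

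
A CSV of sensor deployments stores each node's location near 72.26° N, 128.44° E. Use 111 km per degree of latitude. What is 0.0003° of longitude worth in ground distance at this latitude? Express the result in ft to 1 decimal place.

One degree of longitude here spans 111000 × cos 72.26° = 111000 × 0.3047 ≈ 33821.5 m; 0.0003° of that is 10.1464 m.
In feet: 10.1464 m ÷ 0.3048 ≈ 33.289 ft.

33.3 ft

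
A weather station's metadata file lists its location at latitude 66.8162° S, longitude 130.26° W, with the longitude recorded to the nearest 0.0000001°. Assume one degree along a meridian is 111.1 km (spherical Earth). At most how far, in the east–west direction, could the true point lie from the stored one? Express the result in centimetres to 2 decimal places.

Rounding to 7 decimal places leaves the longitude within ±5e-08° of the true value.
Parallels shrink by cos φ, so at 66.8162° a degree of longitude is 111100 × 0.3937 ≈ 43738.1 m.
So at most 5e-08° × 43738.1 ≈ 0.0021869 m east–west.
That is 0.0021869 m = 0.21869 cm.

0.22 centimetres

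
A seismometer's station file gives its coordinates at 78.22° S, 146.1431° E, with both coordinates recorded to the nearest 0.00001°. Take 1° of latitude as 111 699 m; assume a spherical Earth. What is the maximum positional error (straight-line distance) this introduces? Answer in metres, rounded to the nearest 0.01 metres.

Rounding to 5 decimal places leaves each coordinate within ±5e-06° of the true value.
N–S: 5e-06° × 111699 m/° = 0.558495 m.
E–W at 78.22°: 5e-06° × 111699 × cos 78.22° = 5e-06 × 111699 × 0.2042 ≈ 0.114019 m.
Worst case both components are at the extreme and orthogonal: √(0.558495² + 0.114019²) ≈ 0.570015 m.

0.57 metres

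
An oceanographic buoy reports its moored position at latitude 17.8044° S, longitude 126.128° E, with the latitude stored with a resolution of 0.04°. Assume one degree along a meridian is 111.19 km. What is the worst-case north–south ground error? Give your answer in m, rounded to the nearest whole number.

With a 0.04° grid the true value lies within half a step, ±0.04°/2 = ±0.02°, of the stored one.
North–south distance: 0.02° × 111190 m/° = 2223.8 m.

2224 m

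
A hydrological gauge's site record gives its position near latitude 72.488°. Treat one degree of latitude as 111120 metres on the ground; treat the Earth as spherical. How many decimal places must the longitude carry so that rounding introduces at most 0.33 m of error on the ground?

5

At 72.488° one degree of longitude covers 111120 × cos 72.488° ≈ 111120 × 0.3009 ≈ 33436.6 m.
Rounding to N decimal places gives at most 0.5 × 10⁻ᴺ degrees of error, i.e. 0.5 × 10⁻ᴺ × 33436.6 m.
Need 0.5 × 33436.6 × 10⁻ᴺ ≤ 0.33 → 10⁻ᴺ ≤ 1.974e-05, so N ≥ 4.70.
N = 4 would give 1.67 m (too coarse); N = 5 gives 0.167 m ≤ 0.33 m.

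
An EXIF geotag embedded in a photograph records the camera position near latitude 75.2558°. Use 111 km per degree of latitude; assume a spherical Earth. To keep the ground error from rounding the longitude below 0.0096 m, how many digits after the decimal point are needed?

At 75.2558° one degree of longitude covers 111000 × cos 75.2558° ≈ 111000 × 0.2545 ≈ 28249.9 m.
Rounding to N decimal places gives at most 0.5 × 10⁻ᴺ degrees of error, i.e. 0.5 × 10⁻ᴺ × 28249.9 m.
Need 0.5 × 28249.9 × 10⁻ᴺ ≤ 0.0096 → 10⁻ᴺ ≤ 6.796e-07, so N ≥ 6.17.
N = 6 would give 0.0141 m (too coarse); N = 7 gives 0.00141 m ≤ 0.0096 m.

7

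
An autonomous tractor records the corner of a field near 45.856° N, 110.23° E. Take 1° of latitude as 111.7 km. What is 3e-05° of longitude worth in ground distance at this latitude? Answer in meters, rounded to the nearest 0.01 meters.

2.33 meters

One degree of longitude here spans 111700 × cos 45.856° = 111700 × 0.6965 ≈ 77795 m; 3e-05° of that is 2.33385 m.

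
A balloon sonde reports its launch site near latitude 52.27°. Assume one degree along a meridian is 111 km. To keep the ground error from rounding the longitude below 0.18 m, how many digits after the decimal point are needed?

6

At 52.27° one degree of longitude covers 111000 × cos 52.27° ≈ 111000 × 0.6119 ≈ 67925.5 m.
Rounding to N decimal places gives at most 0.5 × 10⁻ᴺ degrees of error, i.e. 0.5 × 10⁻ᴺ × 67925.5 m.
Setting 33962.7 × 10⁻ᴺ ≤ 0.18 gives 10ᴺ ≥ 1.887e+05, i.e. N ≥ 5.28.
At 5 places the error can reach 0.34 m, but 6 places keeps it to 0.034 m.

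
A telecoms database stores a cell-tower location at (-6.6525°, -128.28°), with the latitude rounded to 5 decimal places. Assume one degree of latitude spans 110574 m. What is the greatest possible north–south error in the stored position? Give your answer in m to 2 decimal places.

Rounding to 5 decimal places leaves the latitude within ±5e-06° of the true value.
North–south distance: 5e-06° × 110574 m/° = 0.55287 m.

0.55 m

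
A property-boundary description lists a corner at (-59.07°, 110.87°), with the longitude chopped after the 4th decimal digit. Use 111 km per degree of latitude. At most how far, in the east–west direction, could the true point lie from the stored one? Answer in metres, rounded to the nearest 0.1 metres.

Truncating at 4 decimal places can drop up to a full unit in the last place, so the longitude may be off by as much as 0.0001°.
At latitude 59.07° a degree of longitude spans 111000 m × cos 59.07° = 111000 × 0.5140 ≈ 57052.9 m.
So at most 0.0001° × 57052.9 ≈ 5.70529 m east–west.

5.7 metres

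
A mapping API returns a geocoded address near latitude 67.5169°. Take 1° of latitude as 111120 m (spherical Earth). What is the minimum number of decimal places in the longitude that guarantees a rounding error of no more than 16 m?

4

At 67.5169° one degree of longitude covers 111120 × cos 67.5169° ≈ 111120 × 0.3824 ≈ 42493.5 m.
N decimal places → at most half a unit in the last place, 0.5 × 10⁻ᴺ° = 42493.5/2 × 10⁻ᴺ m.
Need 0.5 × 42493.5 × 10⁻ᴺ ≤ 16 → 10⁻ᴺ ≤ 7.531e-04, so N ≥ 3.12.
At 3 places the error can reach 21.2 m, but 4 places keeps it to 2.12 m.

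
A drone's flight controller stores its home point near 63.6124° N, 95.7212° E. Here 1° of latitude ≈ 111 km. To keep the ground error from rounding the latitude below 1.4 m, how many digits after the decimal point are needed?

One degree of latitude covers 111000 m.
With N decimal places the half-ulp bound is 0.5·10⁻ᴺ°, or 0.5·10⁻ᴺ × 111000 m on the ground.
Setting 55500 × 10⁻ᴺ ≤ 1.4 gives 10ᴺ ≥ 3.964e+04, i.e. N ≥ 4.60.
At 4 places the error can reach 5.55 m, but 5 places keeps it to 0.555 m.

5 decimal places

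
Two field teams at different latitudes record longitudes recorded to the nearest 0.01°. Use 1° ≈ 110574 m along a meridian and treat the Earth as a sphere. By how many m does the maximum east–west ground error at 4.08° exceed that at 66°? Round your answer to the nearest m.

327 m

Rounding to 2 decimal places leaves the longitude within ±0.005° of the true value.
Error at 4.08° = 0.005° × 110574 × cos 4.08° ≈ 552.87 × 0.9975 = 551.47 m.
Error at 66° = 0.005° × 110574 × cos 66° ≈ 552.87 × 0.4067 = 224.87 m.
Difference: 551.47 − 224.87 = 326.6 m.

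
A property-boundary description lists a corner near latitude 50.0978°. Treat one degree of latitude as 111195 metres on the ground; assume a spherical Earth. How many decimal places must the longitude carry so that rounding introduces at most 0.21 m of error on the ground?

6 decimal places

At 50.0978° one degree of longitude covers 111195 × cos 50.0978° ≈ 111195 × 0.6415 ≈ 71329.3 m.
Rounding to N decimal places gives at most 0.5 × 10⁻ᴺ degrees of error, i.e. 0.5 × 10⁻ᴺ × 71329.3 m.
Setting 35664.6 × 10⁻ᴺ ≤ 0.21 gives 10ᴺ ≥ 1.698e+05, i.e. N ≥ 5.23.
At 5 places the error can reach 0.357 m, but 6 places keeps it to 0.0357 m.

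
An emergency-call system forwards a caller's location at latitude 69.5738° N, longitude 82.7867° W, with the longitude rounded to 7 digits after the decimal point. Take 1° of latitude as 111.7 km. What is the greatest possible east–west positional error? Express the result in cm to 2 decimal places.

0.19 cm

Rounding to 7 decimal places leaves the longitude within ±5e-08° of the true value.
Parallels shrink by cos φ, so at 69.5738° a degree of longitude is 111700 × 0.3490 ≈ 38983.4 m.
So at most 5e-08° × 38983.4 ≈ 0.00194917 m east–west.
That is 0.00194917 m = 0.19492 cm.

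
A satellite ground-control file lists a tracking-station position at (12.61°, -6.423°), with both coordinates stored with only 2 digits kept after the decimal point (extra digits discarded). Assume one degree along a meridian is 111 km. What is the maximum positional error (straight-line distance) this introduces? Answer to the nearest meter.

1551 meters

Truncating at 2 decimal places can drop up to a full unit in the last place, so each coordinate may be off by as much as 0.01°.
North–south component: 0.01° × 111000 = 1110 m.
East–west component at 12.61°: 0.01° × 111000 × cos 12.61° ≈ 0.01 × 108323 ≈ 1083.23 m.
Combining orthogonally: (1110² + 1083.23²)^½ ≈ 1550.96 m.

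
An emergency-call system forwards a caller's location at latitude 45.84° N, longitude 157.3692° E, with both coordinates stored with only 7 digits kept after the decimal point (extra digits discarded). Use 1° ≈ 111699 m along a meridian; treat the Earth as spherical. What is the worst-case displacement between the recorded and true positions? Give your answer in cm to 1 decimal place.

1.4 cm

Truncating at 7 decimal places can drop up to a full unit in the last place, so each coordinate may be off by as much as 1e-07°.
N–S: 1e-07° × 111699 m/° = 0.0111699 m.
Longitude error → 1e-07 × 111699 × cos 45.84° = 1e-07 × 111699 × 0.6967 ≈ 0.00778167 m.
The two errors are perpendicular, so the maximum displacement is √(0.0111699² + 0.00778167²) ≈ 0.0136133 m.
That is 0.0136133 m = 1.3613 cm.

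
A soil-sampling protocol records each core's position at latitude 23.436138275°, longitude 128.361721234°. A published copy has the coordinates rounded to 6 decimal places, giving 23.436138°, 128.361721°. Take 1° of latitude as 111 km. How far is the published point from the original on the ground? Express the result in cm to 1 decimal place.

Δlat = 23.436138275 − 23.436138 = +0.000000275°; Δlon = 128.361721234 − 128.361721 = +0.000000234°.
North–south shift: 0.000000275 × 111000 = 0.030525 m.
East–west at this latitude: 0.000000234° × 111000 × cos 23.4361° ≈ 0.000000234 × 101843 = 0.0238312 m.
Combined displacement = (0.030525² + 0.0238312²)^½ ≈ 0.038726 m.
That is 0.038726 m = 3.8726 cm.

3.9 cm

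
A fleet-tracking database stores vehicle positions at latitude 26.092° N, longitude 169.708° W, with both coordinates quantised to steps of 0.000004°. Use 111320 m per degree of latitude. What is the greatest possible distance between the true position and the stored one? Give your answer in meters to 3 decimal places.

0.299 meters

With a 0.000004° grid the true value lies within half a step, ±0.000004°/2 = ±2e-06°, of the stored one.
Latitude error → 2e-06 × 111320 = 0.22264 m along the meridian.
E–W at 26.092°: 2e-06° × 111320 × cos 26.092° = 2e-06 × 111320 × 0.8981 ≈ 0.199951 m.
The two errors are perpendicular, so the maximum displacement is √(0.22264² + 0.199951²) ≈ 0.299247 m.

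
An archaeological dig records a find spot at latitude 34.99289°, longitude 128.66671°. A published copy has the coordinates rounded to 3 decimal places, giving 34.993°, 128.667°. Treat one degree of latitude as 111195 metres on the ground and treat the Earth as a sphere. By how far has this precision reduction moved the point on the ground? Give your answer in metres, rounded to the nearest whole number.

29 metres

The latitude changed by -0.00011° and the longitude by -0.00029°.
North–south shift: -0.00011 × 111195 = -12.2314 m.
E–W at 34.993°: -0.00029° × 111195 × cos 34.993° = -0.00029 × 111195 × 0.8192 ≈ -26.4171 m.
Hypotenuse of the two orthogonal shifts: √(12.2314² + 26.4171²) = 29.1114 m.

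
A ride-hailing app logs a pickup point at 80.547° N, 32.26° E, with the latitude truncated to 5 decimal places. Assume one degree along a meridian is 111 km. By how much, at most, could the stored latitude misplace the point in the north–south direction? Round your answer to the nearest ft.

Truncating at 5 decimal places can drop up to a full unit in the last place, so the latitude may be off by as much as 1e-05°.
Along the meridian that is 1e-05° × 111000 m/° = 1.11 m.
In feet: 1.11 m ÷ 0.3048 ≈ 3.6417 ft.

4 ft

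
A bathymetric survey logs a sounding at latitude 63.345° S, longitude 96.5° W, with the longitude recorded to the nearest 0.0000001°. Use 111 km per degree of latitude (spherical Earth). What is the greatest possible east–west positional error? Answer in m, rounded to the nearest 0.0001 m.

0.0025 m

Rounding to 7 decimal places leaves the longitude within ±5e-08° of the true value.
At latitude 63.345° a degree of longitude spans 111000 m × cos 63.345° = 111000 × 0.4486 ≈ 49796.5 m.
Maximum E–W displacement: 5e-08 × 49796.5 = 0.00248983 m.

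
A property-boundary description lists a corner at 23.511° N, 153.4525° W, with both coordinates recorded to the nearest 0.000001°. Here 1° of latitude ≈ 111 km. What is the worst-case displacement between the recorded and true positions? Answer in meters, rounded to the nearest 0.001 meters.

Rounding to 6 decimal places leaves each coordinate within ±5e-07° of the true value.
Latitude error → 5e-07 × 111000 = 0.0555 m along the meridian.
E–W at 23.511°: 5e-07° × 111000 × cos 23.511° = 5e-07 × 111000 × 0.9170 ≈ 0.0508926 m.
Worst case both components are at the extreme and orthogonal: √(0.0555² + 0.0508926²) ≈ 0.0753014 m.

0.075 meters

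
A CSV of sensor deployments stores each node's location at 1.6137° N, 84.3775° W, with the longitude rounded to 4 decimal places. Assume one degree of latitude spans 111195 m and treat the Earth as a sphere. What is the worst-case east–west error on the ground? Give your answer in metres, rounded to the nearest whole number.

6 metres

Rounding to 4 decimal places leaves the longitude within ±5e-05° of the true value.
At latitude 1.6137° a degree of longitude spans 111195 m × cos 1.6137° = 111195 × 0.9996 ≈ 111151 m.
So at most 5e-05° × 111151 ≈ 5.55755 m east–west.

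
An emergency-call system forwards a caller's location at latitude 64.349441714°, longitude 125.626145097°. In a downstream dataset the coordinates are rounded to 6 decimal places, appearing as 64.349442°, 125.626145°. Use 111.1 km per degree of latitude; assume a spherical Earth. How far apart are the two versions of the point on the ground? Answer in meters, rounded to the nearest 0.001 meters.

The latitude changed by -0.000000286° and the longitude by +0.000000097°.
N–S: -0.000000286° × 111100 m/° = -0.0317746 m.
East–west at this latitude: 0.000000097° × 111100 × cos 64.3494° ≈ 0.000000097 × 48093.1 = 0.00466503 m.
Combined displacement = (0.0317746² + 0.00466503²)^½ ≈ 0.0321152 m.

0.032 meters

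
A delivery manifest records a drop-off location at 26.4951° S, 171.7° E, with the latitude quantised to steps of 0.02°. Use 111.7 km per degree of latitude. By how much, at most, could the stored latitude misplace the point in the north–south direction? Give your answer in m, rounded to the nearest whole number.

With a 0.02° grid the true value lies within half a step, ±0.02°/2 = ±0.01°, of the stored one.
North–south distance: 0.01° × 111700 m/° = 1117 m.

1117 m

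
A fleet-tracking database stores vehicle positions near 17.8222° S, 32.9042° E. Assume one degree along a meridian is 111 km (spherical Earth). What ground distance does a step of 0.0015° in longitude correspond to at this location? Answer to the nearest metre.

One degree of longitude here spans 111000 × cos 17.8222° = 111000 × 0.9520 ≈ 105673 m; 0.0015° of that is 158.51 m.

159 metres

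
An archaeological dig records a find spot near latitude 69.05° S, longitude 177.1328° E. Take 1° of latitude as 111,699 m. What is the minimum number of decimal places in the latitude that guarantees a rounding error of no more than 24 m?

4 decimal places

One degree of latitude covers 111699 m.
N decimal places → at most half a unit in the last place, 0.5 × 10⁻ᴺ° = 111699/2 × 10⁻ᴺ m.
Setting 55849.5 × 10⁻ᴺ ≤ 24 gives 10ᴺ ≥ 2327, i.e. N ≥ 3.37.
N = 3 would give 55.8 m (too coarse); N = 4 gives 5.58 m ≤ 24 m.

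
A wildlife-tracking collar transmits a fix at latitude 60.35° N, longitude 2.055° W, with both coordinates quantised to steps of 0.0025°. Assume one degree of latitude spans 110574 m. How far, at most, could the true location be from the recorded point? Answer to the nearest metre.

With a 0.0025° grid the true value lies within half a step, ±0.0025°/2 = ±0.00125°, of the stored one.
North–south component: 0.00125° × 110574 = 138.218 m.
E–W at 60.35°: 0.00125° × 110574 × cos 60.35° = 0.00125 × 110574 × 0.4947 ≈ 68.3763 m.
Worst case both components are at the extreme and orthogonal: √(138.218² + 68.3763²) ≈ 154.206 m.

154 metres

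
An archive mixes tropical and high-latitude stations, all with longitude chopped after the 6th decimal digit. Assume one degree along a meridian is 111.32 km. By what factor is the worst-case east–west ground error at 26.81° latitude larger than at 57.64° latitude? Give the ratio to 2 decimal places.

Truncating at 6 decimal places can drop up to a full unit in the last place, so the longitude may be off by as much as 1e-06°.
At 26.81°: 1e-06° × 111320 × cos 26.81° = 1e-06 × 111320 × 0.8925 ≈ 0.099354 m.
Error at 57.64° = 1e-06° × 111320 × cos 57.64° ≈ 0.11132 × 0.5352 = 0.059583 m.
The ratio reduces to cos 26.81° / cos 57.64° = 0.8925/0.5352 ≈ 1.6675.

1.67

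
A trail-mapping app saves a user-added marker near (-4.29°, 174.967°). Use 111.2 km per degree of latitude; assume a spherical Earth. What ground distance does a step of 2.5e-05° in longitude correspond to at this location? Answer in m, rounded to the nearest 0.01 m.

2.5e-05° of longitude at 4.29° is 2.5e-05 × 111200 × cos 4.29° ≈ 2.5e-05 × 110888 = 2.77221 m.

2.77 m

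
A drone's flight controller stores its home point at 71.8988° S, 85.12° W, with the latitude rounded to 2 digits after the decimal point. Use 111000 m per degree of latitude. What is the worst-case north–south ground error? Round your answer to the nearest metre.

555 metres

Rounding to 2 decimal places leaves the latitude within ±0.005° of the true value.
North–south distance: 0.005° × 111000 m/° = 555 m.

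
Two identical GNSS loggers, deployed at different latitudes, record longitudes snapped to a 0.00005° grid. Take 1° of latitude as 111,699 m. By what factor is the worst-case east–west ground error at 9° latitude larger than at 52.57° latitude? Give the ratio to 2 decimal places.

With a 0.00005° grid the true value lies within half a step, ±0.00005°/2 = ±2.5e-05°, of the stored one.
At 9°: 2.5e-05° × 111699 × cos 9° = 2.5e-05 × 111699 × 0.9877 ≈ 2.7581 m.
Error at 52.57° = 2.5e-05° × 111699 × cos 52.57° ≈ 2.7925 × 0.6078 = 1.6972 m.
The ratio reduces to cos 9° / cos 52.57° = 0.9877/0.6078 ≈ 1.6250.

1.63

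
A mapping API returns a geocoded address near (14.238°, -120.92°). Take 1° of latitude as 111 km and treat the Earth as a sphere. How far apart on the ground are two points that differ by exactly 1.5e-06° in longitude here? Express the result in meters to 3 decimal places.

1.5e-06° of longitude at 14.238° is 1.5e-06 × 111000 × cos 14.238° ≈ 1.5e-06 × 107590 = 0.161386 m.

0.161 meters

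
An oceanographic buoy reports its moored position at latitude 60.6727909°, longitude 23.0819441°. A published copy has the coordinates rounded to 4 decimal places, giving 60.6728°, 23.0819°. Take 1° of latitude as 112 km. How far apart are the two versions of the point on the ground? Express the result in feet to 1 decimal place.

8.6 feet

The latitude changed by -0.0000091° and the longitude by +0.0000441°.
North–south shift: -0.0000091 × 112000 = -1.0192 m.
E–W at 60.6728°: 0.0000441° × 112000 × cos 60.6728° = 0.0000441 × 112000 × 0.4898 ≈ 2.4192 m.
Distance: √(1.0192² + 2.4192²) ≈ 2.62513 m.
In feet: 2.62513 m ÷ 0.3048 ≈ 8.6126 ft.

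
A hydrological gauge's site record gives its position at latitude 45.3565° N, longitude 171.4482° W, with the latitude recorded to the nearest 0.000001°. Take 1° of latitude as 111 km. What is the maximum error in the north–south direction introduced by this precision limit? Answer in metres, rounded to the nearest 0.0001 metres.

0.0555 metres

Rounding to 6 decimal places leaves the latitude within ±5e-07° of the true value.
North–south distance: 5e-07° × 111000 m/° = 0.0555 m.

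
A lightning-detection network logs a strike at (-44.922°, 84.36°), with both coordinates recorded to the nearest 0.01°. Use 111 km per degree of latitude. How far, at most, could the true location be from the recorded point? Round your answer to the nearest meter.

680 meters

Rounding to 2 decimal places leaves each coordinate within ±0.005° of the true value.
Latitude error → 0.005 × 111000 = 555 m along the meridian.
Longitude error → 0.005 × 111000 × cos 44.922° = 0.005 × 111000 × 0.7081 ≈ 392.978 m.
Combining orthogonally: (555² + 392.978²)^½ ≈ 680.042 m.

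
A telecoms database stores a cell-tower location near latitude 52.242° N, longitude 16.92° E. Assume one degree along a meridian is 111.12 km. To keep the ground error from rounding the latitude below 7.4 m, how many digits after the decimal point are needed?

One degree of latitude covers 111120 m.
N decimal places → at most half a unit in the last place, 0.5 × 10⁻ᴺ° = 111120/2 × 10⁻ᴺ m.
Setting 55560 × 10⁻ᴺ ≤ 7.4 gives 10ᴺ ≥ 7508, i.e. N ≥ 3.88.
So 4 decimal places suffice (5.56 m); 3 would allow up to 55.6 m.

4 decimal places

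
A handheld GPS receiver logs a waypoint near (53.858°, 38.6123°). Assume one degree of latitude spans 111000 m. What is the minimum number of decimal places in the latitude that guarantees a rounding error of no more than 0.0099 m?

One degree of latitude covers 111000 m.
Rounding to N decimal places gives at most 0.5 × 10⁻ᴺ degrees of error, i.e. 0.5 × 10⁻ᴺ × 111000 m.
Need 0.5 × 111000 × 10⁻ᴺ ≤ 0.0099 → 10⁻ᴺ ≤ 1.784e-07, so N ≥ 6.75.
At 6 places the error can reach 0.0555 m, but 7 places keeps it to 0.00555 m.

7 decimal places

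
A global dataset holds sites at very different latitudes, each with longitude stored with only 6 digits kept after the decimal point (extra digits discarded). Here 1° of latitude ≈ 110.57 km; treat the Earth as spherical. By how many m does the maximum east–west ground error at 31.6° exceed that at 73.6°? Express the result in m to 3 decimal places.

Truncating at 6 decimal places can drop up to a full unit in the last place, so the longitude may be off by as much as 1e-06°.
Error at 31.6° = 1e-06° × 110570 × cos 31.6° ≈ 0.11057 × 0.8517 = 0.094175 m.
Error at 73.6° = 1e-06° × 110570 × cos 73.6° ≈ 0.11057 × 0.2823 = 0.031218 m.
So the lower-latitude error exceeds the higher by 0.094175 − 0.031218 = 0.062957 m.

0.063 m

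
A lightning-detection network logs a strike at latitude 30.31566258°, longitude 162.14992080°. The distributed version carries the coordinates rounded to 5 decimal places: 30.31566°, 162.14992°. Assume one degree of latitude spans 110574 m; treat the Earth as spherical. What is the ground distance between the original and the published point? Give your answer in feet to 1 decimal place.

Δlat = 30.31566258 − 30.31566 = +0.00000258°; Δlon = 162.14992080 − 162.14992 = +0.00000080°.
North–south shift: 0.00000258 × 110574 = 0.285281 m.
E–W at 30.3157°: 0.00000080° × 110574 × cos 30.3157° = 0.00000080 × 110574 × 0.8633 ≈ 0.0763631 m.
Hypotenuse of the two orthogonal shifts: √(0.285281² + 0.0763631²) = 0.295324 m.
Converting: 0.295324 m × 3.2808 ft/m ≈ 0.96891 ft.

1.0 feet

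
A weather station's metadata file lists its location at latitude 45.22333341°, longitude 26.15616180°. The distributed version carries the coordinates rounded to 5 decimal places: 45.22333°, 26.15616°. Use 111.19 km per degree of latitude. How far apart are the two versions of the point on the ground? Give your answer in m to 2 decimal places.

The latitude changed by +0.00000341° and the longitude by +0.00000180°.
N–S: 0.00000341° × 111190 m/° = 0.379158 m.
East–west at this latitude: 0.00000180° × 111190 × cos 45.2233° ≈ 0.00000180 × 78316.1 = 0.140969 m.
Hypotenuse of the two orthogonal shifts: √(0.379158² + 0.140969²) = 0.404516 m.

0.40 m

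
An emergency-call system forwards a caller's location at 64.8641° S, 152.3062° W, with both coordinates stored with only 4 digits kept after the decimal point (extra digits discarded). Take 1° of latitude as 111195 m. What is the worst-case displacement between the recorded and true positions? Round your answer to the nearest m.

12 m

Truncating at 4 decimal places can drop up to a full unit in the last place, so each coordinate may be off by as much as 0.0001°.
North–south component: 0.0001° × 111195 = 11.1195 m.
E–W at 64.8641°: 0.0001° × 111195 × cos 64.8641° = 0.0001 × 111195 × 0.4248 ≈ 4.72319 m.
Combining orthogonally: (11.1195² + 4.72319²)^½ ≈ 12.0811 m.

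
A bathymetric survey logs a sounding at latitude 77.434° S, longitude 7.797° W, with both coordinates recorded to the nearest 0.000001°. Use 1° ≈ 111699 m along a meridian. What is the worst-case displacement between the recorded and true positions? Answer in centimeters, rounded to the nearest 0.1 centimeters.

Rounding to 6 decimal places leaves each coordinate within ±5e-07° of the true value.
Latitude error → 5e-07 × 111699 = 0.0558495 m along the meridian.
Longitude error → 5e-07 × 111699 × cos 77.434° = 5e-07 × 111699 × 0.2176 ≈ 0.0121508 m.
Worst case both components are at the extreme and orthogonal: √(0.0558495² + 0.0121508²) ≈ 0.057156 m.
That is 0.057156 m = 5.7156 cm.

5.7 centimeters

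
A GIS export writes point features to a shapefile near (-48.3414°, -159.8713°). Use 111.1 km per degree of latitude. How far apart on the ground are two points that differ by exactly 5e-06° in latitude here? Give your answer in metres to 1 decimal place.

Along a meridian 5e-06° is 5e-06 × 111100 = 0.5555 m.

0.6 metres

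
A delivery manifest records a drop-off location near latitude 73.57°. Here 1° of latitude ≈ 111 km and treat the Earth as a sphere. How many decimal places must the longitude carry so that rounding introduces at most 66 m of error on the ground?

3 decimal places

At 73.57° one degree of longitude covers 111000 × cos 73.57° ≈ 111000 × 0.2828 ≈ 31395.7 m.
N decimal places → at most half a unit in the last place, 0.5 × 10⁻ᴺ° = 31395.7/2 × 10⁻ᴺ m.
Setting 15697.8 × 10⁻ᴺ ≤ 66 gives 10ᴺ ≥ 237.8, i.e. N ≥ 2.38.
At 2 places the error can reach 157 m, but 3 places keeps it to 15.7 m.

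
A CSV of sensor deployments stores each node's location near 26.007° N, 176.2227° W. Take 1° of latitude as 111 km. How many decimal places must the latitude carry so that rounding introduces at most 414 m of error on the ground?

3 decimal places

One degree of latitude covers 111000 m.
With N decimal places the half-ulp bound is 0.5·10⁻ᴺ°, or 0.5·10⁻ᴺ × 111000 m on the ground.
Setting 55500 × 10⁻ᴺ ≤ 414 gives 10ᴺ ≥ 134.1, i.e. N ≥ 2.13.
So 3 decimal places suffice (55.5 m); 2 would allow up to 555 m.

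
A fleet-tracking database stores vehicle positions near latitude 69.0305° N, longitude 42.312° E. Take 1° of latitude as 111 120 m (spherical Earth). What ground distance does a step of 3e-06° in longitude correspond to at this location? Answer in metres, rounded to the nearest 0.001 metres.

One degree of longitude here spans 111120 × cos 69.0305° = 111120 × 0.3579 ≈ 39766.6 m; 3e-06° of that is 0.1193 m.

0.119 metres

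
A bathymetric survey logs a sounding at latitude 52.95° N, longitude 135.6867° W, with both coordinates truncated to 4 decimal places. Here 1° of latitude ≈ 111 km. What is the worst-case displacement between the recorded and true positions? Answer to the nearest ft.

Truncating at 4 decimal places can drop up to a full unit in the last place, so each coordinate may be off by as much as 0.0001°.
North–south component: 0.0001° × 111000 = 11.1 m.
E–W at 52.95°: 0.0001° × 111000 × cos 52.95° = 0.0001 × 111000 × 0.6025 ≈ 6.68788 m.
The two errors are perpendicular, so the maximum displacement is √(11.1² + 6.68788²) ≈ 12.9591 m.
Converting: 12.9591 m × 3.2808 ft/m ≈ 42.517 ft.

43 ft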